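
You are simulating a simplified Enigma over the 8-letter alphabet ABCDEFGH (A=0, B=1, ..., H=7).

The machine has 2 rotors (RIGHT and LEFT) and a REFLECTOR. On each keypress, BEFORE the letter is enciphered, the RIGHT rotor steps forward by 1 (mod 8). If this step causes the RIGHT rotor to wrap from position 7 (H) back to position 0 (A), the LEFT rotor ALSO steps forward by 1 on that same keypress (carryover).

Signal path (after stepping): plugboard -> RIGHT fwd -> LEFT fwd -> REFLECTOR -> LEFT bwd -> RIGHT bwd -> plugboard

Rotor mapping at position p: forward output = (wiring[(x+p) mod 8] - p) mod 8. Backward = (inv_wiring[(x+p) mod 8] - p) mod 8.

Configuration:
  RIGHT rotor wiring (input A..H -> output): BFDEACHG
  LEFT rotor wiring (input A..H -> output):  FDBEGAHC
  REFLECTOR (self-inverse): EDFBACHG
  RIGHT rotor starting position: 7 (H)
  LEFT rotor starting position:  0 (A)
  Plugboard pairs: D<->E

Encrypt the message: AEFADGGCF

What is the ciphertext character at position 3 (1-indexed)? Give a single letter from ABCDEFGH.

Char 1 ('A'): step: R->0, L->1 (L advanced); A->plug->A->R->B->L->A->refl->E->L'->H->R'->G->plug->G
Char 2 ('E'): step: R->1, L=1; E->plug->D->R->H->L->E->refl->A->L'->B->R'->E->plug->D
Char 3 ('F'): step: R->2, L=1; F->plug->F->R->E->L->H->refl->G->L'->F->R'->E->plug->D

D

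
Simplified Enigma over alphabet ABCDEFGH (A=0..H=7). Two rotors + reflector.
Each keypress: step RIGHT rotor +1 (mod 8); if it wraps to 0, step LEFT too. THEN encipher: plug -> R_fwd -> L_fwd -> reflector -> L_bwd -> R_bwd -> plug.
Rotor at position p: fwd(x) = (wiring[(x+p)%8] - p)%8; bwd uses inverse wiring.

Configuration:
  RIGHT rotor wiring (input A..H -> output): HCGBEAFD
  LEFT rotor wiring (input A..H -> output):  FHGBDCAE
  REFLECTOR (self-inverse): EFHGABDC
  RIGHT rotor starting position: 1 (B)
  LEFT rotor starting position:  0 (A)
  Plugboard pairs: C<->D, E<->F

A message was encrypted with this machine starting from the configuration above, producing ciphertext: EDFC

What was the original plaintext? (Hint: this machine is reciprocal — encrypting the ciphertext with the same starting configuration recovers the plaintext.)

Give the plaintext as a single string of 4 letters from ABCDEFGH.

Char 1 ('E'): step: R->2, L=0; E->plug->F->R->B->L->H->refl->C->L'->F->R'->G->plug->G
Char 2 ('D'): step: R->3, L=0; D->plug->C->R->F->L->C->refl->H->L'->B->R'->B->plug->B
Char 3 ('F'): step: R->4, L=0; F->plug->E->R->D->L->B->refl->F->L'->A->R'->A->plug->A
Char 4 ('C'): step: R->5, L=0; C->plug->D->R->C->L->G->refl->D->L'->E->R'->G->plug->G

Answer: GBAG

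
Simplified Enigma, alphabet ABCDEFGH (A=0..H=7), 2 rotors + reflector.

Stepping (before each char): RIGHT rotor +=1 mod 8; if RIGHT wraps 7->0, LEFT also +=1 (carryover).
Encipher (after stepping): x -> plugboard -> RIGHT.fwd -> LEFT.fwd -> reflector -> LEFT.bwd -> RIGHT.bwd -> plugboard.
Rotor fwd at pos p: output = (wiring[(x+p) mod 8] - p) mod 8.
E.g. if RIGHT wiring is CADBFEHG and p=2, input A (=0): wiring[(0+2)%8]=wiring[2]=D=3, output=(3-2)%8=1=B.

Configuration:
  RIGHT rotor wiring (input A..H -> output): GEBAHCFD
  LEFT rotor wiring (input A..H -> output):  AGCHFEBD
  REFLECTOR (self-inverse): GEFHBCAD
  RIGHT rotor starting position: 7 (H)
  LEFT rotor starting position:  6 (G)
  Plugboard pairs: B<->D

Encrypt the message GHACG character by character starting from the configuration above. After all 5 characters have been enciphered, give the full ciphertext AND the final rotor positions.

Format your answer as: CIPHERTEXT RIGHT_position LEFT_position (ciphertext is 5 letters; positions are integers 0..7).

Char 1 ('G'): step: R->0, L->7 (L advanced); G->plug->G->R->F->L->G->refl->A->L'->E->R'->B->plug->D
Char 2 ('H'): step: R->1, L=7; H->plug->H->R->F->L->G->refl->A->L'->E->R'->F->plug->F
Char 3 ('A'): step: R->2, L=7; A->plug->A->R->H->L->C->refl->F->L'->G->R'->B->plug->D
Char 4 ('C'): step: R->3, L=7; C->plug->C->R->H->L->C->refl->F->L'->G->R'->H->plug->H
Char 5 ('G'): step: R->4, L=7; G->plug->G->R->F->L->G->refl->A->L'->E->R'->H->plug->H
Final: ciphertext=DFDHH, RIGHT=4, LEFT=7

Answer: DFDHH 4 7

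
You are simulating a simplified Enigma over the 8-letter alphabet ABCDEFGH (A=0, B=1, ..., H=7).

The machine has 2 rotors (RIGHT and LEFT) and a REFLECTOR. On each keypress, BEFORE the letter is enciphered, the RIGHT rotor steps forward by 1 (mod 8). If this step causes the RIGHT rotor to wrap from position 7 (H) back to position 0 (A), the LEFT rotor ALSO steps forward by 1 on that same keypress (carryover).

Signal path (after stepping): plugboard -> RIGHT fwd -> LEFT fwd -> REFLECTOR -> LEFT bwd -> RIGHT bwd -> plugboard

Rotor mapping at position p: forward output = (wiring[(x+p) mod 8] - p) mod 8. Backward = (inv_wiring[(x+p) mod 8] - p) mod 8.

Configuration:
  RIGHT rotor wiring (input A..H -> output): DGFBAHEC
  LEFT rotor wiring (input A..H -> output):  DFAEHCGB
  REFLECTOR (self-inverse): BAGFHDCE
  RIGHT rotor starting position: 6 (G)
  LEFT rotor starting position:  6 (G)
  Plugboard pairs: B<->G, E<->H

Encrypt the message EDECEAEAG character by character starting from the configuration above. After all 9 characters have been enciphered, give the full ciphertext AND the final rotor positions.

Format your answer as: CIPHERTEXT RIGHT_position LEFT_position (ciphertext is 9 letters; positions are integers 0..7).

Char 1 ('E'): step: R->7, L=6; E->plug->H->R->F->L->G->refl->C->L'->E->R'->B->plug->G
Char 2 ('D'): step: R->0, L->7 (L advanced); D->plug->D->R->B->L->E->refl->H->L'->H->R'->F->plug->F
Char 3 ('E'): step: R->1, L=7; E->plug->H->R->C->L->G->refl->C->L'->A->R'->C->plug->C
Char 4 ('C'): step: R->2, L=7; C->plug->C->R->G->L->D->refl->F->L'->E->R'->H->plug->E
Char 5 ('E'): step: R->3, L=7; E->plug->H->R->C->L->G->refl->C->L'->A->R'->F->plug->F
Char 6 ('A'): step: R->4, L=7; A->plug->A->R->E->L->F->refl->D->L'->G->R'->D->plug->D
Char 7 ('E'): step: R->5, L=7; E->plug->H->R->D->L->B->refl->A->L'->F->R'->C->plug->C
Char 8 ('A'): step: R->6, L=7; A->plug->A->R->G->L->D->refl->F->L'->E->R'->B->plug->G
Char 9 ('G'): step: R->7, L=7; G->plug->B->R->E->L->F->refl->D->L'->G->R'->D->plug->D
Final: ciphertext=GFCEFDCGD, RIGHT=7, LEFT=7

Answer: GFCEFDCGD 7 7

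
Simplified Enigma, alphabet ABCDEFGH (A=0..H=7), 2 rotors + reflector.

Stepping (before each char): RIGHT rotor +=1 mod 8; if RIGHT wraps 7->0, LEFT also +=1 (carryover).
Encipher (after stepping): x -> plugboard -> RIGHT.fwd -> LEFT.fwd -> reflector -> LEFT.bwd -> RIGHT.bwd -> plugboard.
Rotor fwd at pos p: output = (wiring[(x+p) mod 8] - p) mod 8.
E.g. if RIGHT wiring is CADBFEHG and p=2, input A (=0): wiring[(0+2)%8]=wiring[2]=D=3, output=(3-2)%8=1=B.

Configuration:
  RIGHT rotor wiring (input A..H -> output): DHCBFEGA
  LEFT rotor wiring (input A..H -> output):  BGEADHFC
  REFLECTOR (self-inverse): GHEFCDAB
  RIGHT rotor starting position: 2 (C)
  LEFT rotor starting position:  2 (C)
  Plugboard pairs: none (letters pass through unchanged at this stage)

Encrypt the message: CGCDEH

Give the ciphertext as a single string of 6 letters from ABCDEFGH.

Answer: ECGCFG

Derivation:
Char 1 ('C'): step: R->3, L=2; C->plug->C->R->B->L->G->refl->A->L'->F->R'->E->plug->E
Char 2 ('G'): step: R->4, L=2; G->plug->G->R->G->L->H->refl->B->L'->C->R'->C->plug->C
Char 3 ('C'): step: R->5, L=2; C->plug->C->R->D->L->F->refl->D->L'->E->R'->G->plug->G
Char 4 ('D'): step: R->6, L=2; D->plug->D->R->B->L->G->refl->A->L'->F->R'->C->plug->C
Char 5 ('E'): step: R->7, L=2; E->plug->E->R->C->L->B->refl->H->L'->G->R'->F->plug->F
Char 6 ('H'): step: R->0, L->3 (L advanced); H->plug->H->R->A->L->F->refl->D->L'->G->R'->G->plug->G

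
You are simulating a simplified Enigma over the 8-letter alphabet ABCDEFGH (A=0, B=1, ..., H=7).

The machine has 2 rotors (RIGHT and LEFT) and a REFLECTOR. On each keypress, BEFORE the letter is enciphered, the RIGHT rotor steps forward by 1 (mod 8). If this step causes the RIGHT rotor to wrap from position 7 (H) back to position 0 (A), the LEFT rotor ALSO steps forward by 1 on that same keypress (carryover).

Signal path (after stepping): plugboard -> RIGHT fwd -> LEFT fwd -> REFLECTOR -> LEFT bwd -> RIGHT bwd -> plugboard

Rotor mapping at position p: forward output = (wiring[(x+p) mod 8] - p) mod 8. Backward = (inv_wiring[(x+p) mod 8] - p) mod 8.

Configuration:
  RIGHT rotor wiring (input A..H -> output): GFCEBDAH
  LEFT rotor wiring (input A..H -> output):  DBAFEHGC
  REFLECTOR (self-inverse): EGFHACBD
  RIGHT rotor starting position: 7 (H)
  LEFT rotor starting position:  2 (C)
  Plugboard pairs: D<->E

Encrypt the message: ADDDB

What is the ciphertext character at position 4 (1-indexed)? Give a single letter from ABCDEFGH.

Char 1 ('A'): step: R->0, L->3 (L advanced); A->plug->A->R->G->L->G->refl->B->L'->B->R'->E->plug->D
Char 2 ('D'): step: R->1, L=3; D->plug->E->R->C->L->E->refl->A->L'->F->R'->H->plug->H
Char 3 ('D'): step: R->2, L=3; D->plug->E->R->G->L->G->refl->B->L'->B->R'->D->plug->E
Char 4 ('D'): step: R->3, L=3; D->plug->E->R->E->L->H->refl->D->L'->D->R'->F->plug->F

F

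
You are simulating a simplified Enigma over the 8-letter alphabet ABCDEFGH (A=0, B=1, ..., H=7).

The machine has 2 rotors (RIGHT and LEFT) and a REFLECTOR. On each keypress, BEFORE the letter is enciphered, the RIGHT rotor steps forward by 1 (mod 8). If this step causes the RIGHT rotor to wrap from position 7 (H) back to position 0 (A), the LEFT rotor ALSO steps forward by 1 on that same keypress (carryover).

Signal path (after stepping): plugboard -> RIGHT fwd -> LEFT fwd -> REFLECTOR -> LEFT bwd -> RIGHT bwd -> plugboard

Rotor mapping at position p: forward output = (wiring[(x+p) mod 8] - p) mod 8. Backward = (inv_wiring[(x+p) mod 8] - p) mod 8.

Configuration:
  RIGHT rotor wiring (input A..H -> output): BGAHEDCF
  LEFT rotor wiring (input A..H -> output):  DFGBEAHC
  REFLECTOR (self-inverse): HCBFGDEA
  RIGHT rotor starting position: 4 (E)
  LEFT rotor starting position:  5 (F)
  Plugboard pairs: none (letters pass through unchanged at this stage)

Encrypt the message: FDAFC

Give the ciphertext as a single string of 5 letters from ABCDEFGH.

Char 1 ('F'): step: R->5, L=5; F->plug->F->R->D->L->G->refl->E->L'->G->R'->A->plug->A
Char 2 ('D'): step: R->6, L=5; D->plug->D->R->A->L->D->refl->F->L'->C->R'->E->plug->E
Char 3 ('A'): step: R->7, L=5; A->plug->A->R->G->L->E->refl->G->L'->D->R'->H->plug->H
Char 4 ('F'): step: R->0, L->6 (L advanced); F->plug->F->R->D->L->H->refl->A->L'->E->R'->E->plug->E
Char 5 ('C'): step: R->1, L=6; C->plug->C->R->G->L->G->refl->E->L'->B->R'->F->plug->F

Answer: AEHEF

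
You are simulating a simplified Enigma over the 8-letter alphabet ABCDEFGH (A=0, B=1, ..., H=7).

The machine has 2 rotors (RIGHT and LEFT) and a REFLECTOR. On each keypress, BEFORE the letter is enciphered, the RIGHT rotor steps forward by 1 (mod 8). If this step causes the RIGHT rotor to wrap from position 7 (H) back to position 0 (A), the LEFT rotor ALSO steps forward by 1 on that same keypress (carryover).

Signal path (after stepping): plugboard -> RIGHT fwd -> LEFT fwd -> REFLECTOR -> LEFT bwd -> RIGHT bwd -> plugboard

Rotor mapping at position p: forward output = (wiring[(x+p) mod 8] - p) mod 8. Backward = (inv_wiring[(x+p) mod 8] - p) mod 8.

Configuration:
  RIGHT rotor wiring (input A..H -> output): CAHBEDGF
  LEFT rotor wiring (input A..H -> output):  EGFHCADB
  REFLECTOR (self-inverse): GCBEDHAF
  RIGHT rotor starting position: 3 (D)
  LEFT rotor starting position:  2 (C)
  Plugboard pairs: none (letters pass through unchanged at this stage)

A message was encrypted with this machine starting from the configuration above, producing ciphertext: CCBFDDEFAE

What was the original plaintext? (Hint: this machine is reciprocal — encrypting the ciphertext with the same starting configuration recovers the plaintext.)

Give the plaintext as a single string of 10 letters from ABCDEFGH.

Answer: GHACAGFGEG

Derivation:
Char 1 ('C'): step: R->4, L=2; C->plug->C->R->C->L->A->refl->G->L'->D->R'->G->plug->G
Char 2 ('C'): step: R->5, L=2; C->plug->C->R->A->L->D->refl->E->L'->H->R'->H->plug->H
Char 3 ('B'): step: R->6, L=2; B->plug->B->R->H->L->E->refl->D->L'->A->R'->A->plug->A
Char 4 ('F'): step: R->7, L=2; F->plug->F->R->F->L->H->refl->F->L'->B->R'->C->plug->C
Char 5 ('D'): step: R->0, L->3 (L advanced); D->plug->D->R->B->L->H->refl->F->L'->C->R'->A->plug->A
Char 6 ('D'): step: R->1, L=3; D->plug->D->R->D->L->A->refl->G->L'->E->R'->G->plug->G
Char 7 ('E'): step: R->2, L=3; E->plug->E->R->E->L->G->refl->A->L'->D->R'->F->plug->F
Char 8 ('F'): step: R->3, L=3; F->plug->F->R->H->L->C->refl->B->L'->F->R'->G->plug->G
Char 9 ('A'): step: R->4, L=3; A->plug->A->R->A->L->E->refl->D->L'->G->R'->E->plug->E
Char 10 ('E'): step: R->5, L=3; E->plug->E->R->D->L->A->refl->G->L'->E->R'->G->plug->G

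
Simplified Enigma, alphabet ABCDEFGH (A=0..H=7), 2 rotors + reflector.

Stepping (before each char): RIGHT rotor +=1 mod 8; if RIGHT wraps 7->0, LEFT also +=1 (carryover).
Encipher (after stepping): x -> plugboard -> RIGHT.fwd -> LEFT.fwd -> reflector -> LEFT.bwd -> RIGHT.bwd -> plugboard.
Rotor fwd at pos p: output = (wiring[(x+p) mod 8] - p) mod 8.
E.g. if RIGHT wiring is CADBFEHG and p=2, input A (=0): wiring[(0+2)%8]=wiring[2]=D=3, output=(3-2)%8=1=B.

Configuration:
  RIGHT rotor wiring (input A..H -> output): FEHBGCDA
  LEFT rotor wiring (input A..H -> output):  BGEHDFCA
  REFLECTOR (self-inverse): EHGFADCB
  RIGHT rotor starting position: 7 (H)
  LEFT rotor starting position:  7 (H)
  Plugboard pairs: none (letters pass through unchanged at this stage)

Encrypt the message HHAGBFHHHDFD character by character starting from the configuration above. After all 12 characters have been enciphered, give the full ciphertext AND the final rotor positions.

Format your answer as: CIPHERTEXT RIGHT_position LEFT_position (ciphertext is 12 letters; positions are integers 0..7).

Answer: GDCAEEACDBAG 3 1

Derivation:
Char 1 ('H'): step: R->0, L->0 (L advanced); H->plug->H->R->A->L->B->refl->H->L'->D->R'->G->plug->G
Char 2 ('H'): step: R->1, L=0; H->plug->H->R->E->L->D->refl->F->L'->F->R'->D->plug->D
Char 3 ('A'): step: R->2, L=0; A->plug->A->R->F->L->F->refl->D->L'->E->R'->C->plug->C
Char 4 ('G'): step: R->3, L=0; G->plug->G->R->B->L->G->refl->C->L'->G->R'->A->plug->A
Char 5 ('B'): step: R->4, L=0; B->plug->B->R->G->L->C->refl->G->L'->B->R'->E->plug->E
Char 6 ('F'): step: R->5, L=0; F->plug->F->R->C->L->E->refl->A->L'->H->R'->E->plug->E
Char 7 ('H'): step: R->6, L=0; H->plug->H->R->E->L->D->refl->F->L'->F->R'->A->plug->A
Char 8 ('H'): step: R->7, L=0; H->plug->H->R->E->L->D->refl->F->L'->F->R'->C->plug->C
Char 9 ('H'): step: R->0, L->1 (L advanced); H->plug->H->R->A->L->F->refl->D->L'->B->R'->D->plug->D
Char 10 ('D'): step: R->1, L=1; D->plug->D->R->F->L->B->refl->H->L'->G->R'->B->plug->B
Char 11 ('F'): step: R->2, L=1; F->plug->F->R->G->L->H->refl->B->L'->F->R'->A->plug->A
Char 12 ('D'): step: R->3, L=1; D->plug->D->R->A->L->F->refl->D->L'->B->R'->G->plug->G
Final: ciphertext=GDCAEEACDBAG, RIGHT=3, LEFT=1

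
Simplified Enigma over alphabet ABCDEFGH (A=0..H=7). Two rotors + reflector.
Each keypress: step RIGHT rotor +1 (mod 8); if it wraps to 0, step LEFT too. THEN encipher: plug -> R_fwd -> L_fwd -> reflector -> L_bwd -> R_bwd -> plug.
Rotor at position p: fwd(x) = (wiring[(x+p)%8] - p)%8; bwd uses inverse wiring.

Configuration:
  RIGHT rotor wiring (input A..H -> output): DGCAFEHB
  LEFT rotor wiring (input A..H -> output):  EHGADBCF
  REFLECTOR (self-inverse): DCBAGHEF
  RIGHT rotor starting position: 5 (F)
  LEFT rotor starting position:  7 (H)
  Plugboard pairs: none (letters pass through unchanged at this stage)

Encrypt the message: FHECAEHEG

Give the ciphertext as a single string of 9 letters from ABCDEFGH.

Char 1 ('F'): step: R->6, L=7; F->plug->F->R->C->L->A->refl->D->L'->H->R'->G->plug->G
Char 2 ('H'): step: R->7, L=7; H->plug->H->R->A->L->G->refl->E->L'->F->R'->G->plug->G
Char 3 ('E'): step: R->0, L->0 (L advanced); E->plug->E->R->F->L->B->refl->C->L'->G->R'->B->plug->B
Char 4 ('C'): step: R->1, L=0; C->plug->C->R->H->L->F->refl->H->L'->B->R'->B->plug->B
Char 5 ('A'): step: R->2, L=0; A->plug->A->R->A->L->E->refl->G->L'->C->R'->D->plug->D
Char 6 ('E'): step: R->3, L=0; E->plug->E->R->G->L->C->refl->B->L'->F->R'->A->plug->A
Char 7 ('H'): step: R->4, L=0; H->plug->H->R->E->L->D->refl->A->L'->D->R'->C->plug->C
Char 8 ('E'): step: R->5, L=0; E->plug->E->R->B->L->H->refl->F->L'->H->R'->A->plug->A
Char 9 ('G'): step: R->6, L=0; G->plug->G->R->H->L->F->refl->H->L'->B->R'->A->plug->A

Answer: GGBBDACAA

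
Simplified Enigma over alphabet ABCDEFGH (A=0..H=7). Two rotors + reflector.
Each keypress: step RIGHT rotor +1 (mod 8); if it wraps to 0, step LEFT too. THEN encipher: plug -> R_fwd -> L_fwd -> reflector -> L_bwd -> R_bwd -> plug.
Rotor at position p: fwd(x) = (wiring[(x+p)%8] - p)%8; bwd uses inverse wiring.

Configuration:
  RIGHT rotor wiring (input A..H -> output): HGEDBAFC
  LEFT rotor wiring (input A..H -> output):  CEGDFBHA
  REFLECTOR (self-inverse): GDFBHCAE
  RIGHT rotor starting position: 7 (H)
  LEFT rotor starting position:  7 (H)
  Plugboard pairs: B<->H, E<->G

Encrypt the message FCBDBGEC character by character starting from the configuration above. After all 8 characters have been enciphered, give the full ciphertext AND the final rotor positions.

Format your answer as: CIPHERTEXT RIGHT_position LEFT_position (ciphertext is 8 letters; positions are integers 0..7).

Char 1 ('F'): step: R->0, L->0 (L advanced); F->plug->F->R->A->L->C->refl->F->L'->E->R'->C->plug->C
Char 2 ('C'): step: R->1, L=0; C->plug->C->R->C->L->G->refl->A->L'->H->R'->E->plug->G
Char 3 ('B'): step: R->2, L=0; B->plug->H->R->E->L->F->refl->C->L'->A->R'->F->plug->F
Char 4 ('D'): step: R->3, L=0; D->plug->D->R->C->L->G->refl->A->L'->H->R'->E->plug->G
Char 5 ('B'): step: R->4, L=0; B->plug->H->R->H->L->A->refl->G->L'->C->R'->F->plug->F
Char 6 ('G'): step: R->5, L=0; G->plug->E->R->B->L->E->refl->H->L'->G->R'->G->plug->E
Char 7 ('E'): step: R->6, L=0; E->plug->G->R->D->L->D->refl->B->L'->F->R'->F->plug->F
Char 8 ('C'): step: R->7, L=0; C->plug->C->R->H->L->A->refl->G->L'->C->R'->F->plug->F
Final: ciphertext=CGFGFEFF, RIGHT=7, LEFT=0

Answer: CGFGFEFF 7 0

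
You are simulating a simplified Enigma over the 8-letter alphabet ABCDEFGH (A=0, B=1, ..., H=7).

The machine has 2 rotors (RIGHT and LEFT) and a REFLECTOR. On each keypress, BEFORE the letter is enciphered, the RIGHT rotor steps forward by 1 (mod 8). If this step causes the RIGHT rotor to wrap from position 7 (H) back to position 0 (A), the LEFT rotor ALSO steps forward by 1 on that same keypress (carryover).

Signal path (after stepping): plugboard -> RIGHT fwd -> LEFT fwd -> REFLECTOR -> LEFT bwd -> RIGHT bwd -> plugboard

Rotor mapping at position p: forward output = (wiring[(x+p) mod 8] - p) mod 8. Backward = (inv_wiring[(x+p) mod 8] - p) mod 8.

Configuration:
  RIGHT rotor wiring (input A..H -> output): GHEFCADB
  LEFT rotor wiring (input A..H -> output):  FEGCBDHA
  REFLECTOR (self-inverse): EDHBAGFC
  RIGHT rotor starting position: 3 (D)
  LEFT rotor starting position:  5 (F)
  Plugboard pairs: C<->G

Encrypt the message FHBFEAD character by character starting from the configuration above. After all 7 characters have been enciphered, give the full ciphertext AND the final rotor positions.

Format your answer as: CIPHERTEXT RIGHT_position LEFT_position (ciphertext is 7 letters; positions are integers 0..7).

Char 1 ('F'): step: R->4, L=5; F->plug->F->R->D->L->A->refl->E->L'->H->R'->C->plug->G
Char 2 ('H'): step: R->5, L=5; H->plug->H->R->F->L->B->refl->D->L'->C->R'->E->plug->E
Char 3 ('B'): step: R->6, L=5; B->plug->B->R->D->L->A->refl->E->L'->H->R'->F->plug->F
Char 4 ('F'): step: R->7, L=5; F->plug->F->R->D->L->A->refl->E->L'->H->R'->B->plug->B
Char 5 ('E'): step: R->0, L->6 (L advanced); E->plug->E->R->C->L->H->refl->C->L'->B->R'->H->plug->H
Char 6 ('A'): step: R->1, L=6; A->plug->A->R->G->L->D->refl->B->L'->A->R'->G->plug->C
Char 7 ('D'): step: R->2, L=6; D->plug->D->R->G->L->D->refl->B->L'->A->R'->C->plug->G
Final: ciphertext=GEFBHCG, RIGHT=2, LEFT=6

Answer: GEFBHCG 2 6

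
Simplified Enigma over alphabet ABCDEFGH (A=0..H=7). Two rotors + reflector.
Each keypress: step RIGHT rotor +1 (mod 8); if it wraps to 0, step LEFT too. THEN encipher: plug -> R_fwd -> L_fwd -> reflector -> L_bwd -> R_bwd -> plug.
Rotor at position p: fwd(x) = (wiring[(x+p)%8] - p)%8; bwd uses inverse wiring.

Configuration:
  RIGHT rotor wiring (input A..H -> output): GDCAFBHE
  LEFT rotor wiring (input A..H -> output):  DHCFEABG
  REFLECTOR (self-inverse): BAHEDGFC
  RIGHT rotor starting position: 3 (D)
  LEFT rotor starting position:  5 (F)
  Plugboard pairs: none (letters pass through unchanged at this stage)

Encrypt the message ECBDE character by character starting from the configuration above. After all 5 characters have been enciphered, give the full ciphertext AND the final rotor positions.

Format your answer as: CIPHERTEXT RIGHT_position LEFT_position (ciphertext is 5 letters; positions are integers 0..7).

Answer: GAFAG 0 6

Derivation:
Char 1 ('E'): step: R->4, L=5; E->plug->E->R->C->L->B->refl->A->L'->G->R'->G->plug->G
Char 2 ('C'): step: R->5, L=5; C->plug->C->R->H->L->H->refl->C->L'->E->R'->A->plug->A
Char 3 ('B'): step: R->6, L=5; B->plug->B->R->G->L->A->refl->B->L'->C->R'->F->plug->F
Char 4 ('D'): step: R->7, L=5; D->plug->D->R->D->L->G->refl->F->L'->F->R'->A->plug->A
Char 5 ('E'): step: R->0, L->6 (L advanced); E->plug->E->R->F->L->H->refl->C->L'->H->R'->G->plug->G
Final: ciphertext=GAFAG, RIGHT=0, LEFT=6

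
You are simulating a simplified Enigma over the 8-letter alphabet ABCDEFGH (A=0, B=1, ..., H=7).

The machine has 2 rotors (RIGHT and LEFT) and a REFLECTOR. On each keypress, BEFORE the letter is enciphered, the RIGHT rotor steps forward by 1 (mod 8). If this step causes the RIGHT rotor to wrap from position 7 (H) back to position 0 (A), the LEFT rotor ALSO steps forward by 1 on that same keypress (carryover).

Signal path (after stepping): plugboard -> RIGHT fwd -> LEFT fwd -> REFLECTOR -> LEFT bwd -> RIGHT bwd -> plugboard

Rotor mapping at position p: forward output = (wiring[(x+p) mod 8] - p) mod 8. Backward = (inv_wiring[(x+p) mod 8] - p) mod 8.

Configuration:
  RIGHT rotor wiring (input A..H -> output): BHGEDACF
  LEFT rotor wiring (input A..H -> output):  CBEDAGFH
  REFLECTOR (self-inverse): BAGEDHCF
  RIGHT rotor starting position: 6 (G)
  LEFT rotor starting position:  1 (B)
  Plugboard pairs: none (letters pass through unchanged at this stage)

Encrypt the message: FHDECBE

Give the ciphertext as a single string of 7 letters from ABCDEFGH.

Char 1 ('F'): step: R->7, L=1; F->plug->F->R->E->L->F->refl->H->L'->D->R'->H->plug->H
Char 2 ('H'): step: R->0, L->2 (L advanced); H->plug->H->R->F->L->F->refl->H->L'->H->R'->B->plug->B
Char 3 ('D'): step: R->1, L=2; D->plug->D->R->C->L->G->refl->C->L'->A->R'->H->plug->H
Char 4 ('E'): step: R->2, L=2; E->plug->E->R->A->L->C->refl->G->L'->C->R'->B->plug->B
Char 5 ('C'): step: R->3, L=2; C->plug->C->R->F->L->F->refl->H->L'->H->R'->D->plug->D
Char 6 ('B'): step: R->4, L=2; B->plug->B->R->E->L->D->refl->E->L'->D->R'->F->plug->F
Char 7 ('E'): step: R->5, L=2; E->plug->E->R->C->L->G->refl->C->L'->A->R'->C->plug->C

Answer: HBHBDFC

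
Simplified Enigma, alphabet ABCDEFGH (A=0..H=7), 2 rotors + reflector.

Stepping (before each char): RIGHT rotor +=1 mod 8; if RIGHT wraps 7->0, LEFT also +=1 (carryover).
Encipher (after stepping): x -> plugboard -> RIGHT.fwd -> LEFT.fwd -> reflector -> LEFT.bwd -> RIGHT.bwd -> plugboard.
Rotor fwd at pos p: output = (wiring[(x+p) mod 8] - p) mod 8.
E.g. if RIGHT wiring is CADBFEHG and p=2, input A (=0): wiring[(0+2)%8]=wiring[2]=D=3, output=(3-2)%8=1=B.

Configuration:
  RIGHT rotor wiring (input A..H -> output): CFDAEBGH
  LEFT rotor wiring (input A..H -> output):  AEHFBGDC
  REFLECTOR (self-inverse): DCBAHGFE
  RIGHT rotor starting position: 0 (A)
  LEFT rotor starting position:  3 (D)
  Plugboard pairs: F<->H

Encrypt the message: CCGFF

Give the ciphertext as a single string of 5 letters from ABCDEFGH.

Char 1 ('C'): step: R->1, L=3; C->plug->C->R->H->L->E->refl->H->L'->E->R'->A->plug->A
Char 2 ('C'): step: R->2, L=3; C->plug->C->R->C->L->D->refl->A->L'->D->R'->H->plug->F
Char 3 ('G'): step: R->3, L=3; G->plug->G->R->C->L->D->refl->A->L'->D->R'->D->plug->D
Char 4 ('F'): step: R->4, L=3; F->plug->H->R->E->L->H->refl->E->L'->H->R'->G->plug->G
Char 5 ('F'): step: R->5, L=3; F->plug->H->R->H->L->E->refl->H->L'->E->R'->A->plug->A

Answer: AFDGA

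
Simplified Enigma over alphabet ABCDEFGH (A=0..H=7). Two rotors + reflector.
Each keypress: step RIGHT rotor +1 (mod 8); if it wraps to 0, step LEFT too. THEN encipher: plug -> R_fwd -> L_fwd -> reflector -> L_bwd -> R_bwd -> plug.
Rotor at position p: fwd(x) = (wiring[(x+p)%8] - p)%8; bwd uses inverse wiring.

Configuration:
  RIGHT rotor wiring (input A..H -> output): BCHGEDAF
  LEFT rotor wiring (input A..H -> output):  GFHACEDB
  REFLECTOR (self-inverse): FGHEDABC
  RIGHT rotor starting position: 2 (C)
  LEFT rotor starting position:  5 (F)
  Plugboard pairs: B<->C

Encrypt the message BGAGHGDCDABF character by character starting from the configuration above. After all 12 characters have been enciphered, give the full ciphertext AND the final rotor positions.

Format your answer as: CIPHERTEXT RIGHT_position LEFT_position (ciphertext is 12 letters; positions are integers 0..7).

Answer: DDFABCBGAHFA 6 6

Derivation:
Char 1 ('B'): step: R->3, L=5; B->plug->C->R->A->L->H->refl->C->L'->F->R'->D->plug->D
Char 2 ('G'): step: R->4, L=5; G->plug->G->R->D->L->B->refl->G->L'->B->R'->D->plug->D
Char 3 ('A'): step: R->5, L=5; A->plug->A->R->G->L->D->refl->E->L'->C->R'->F->plug->F
Char 4 ('G'): step: R->6, L=5; G->plug->G->R->G->L->D->refl->E->L'->C->R'->A->plug->A
Char 5 ('H'): step: R->7, L=5; H->plug->H->R->B->L->G->refl->B->L'->D->R'->C->plug->B
Char 6 ('G'): step: R->0, L->6 (L advanced); G->plug->G->R->A->L->F->refl->A->L'->C->R'->B->plug->C
Char 7 ('D'): step: R->1, L=6; D->plug->D->R->D->L->H->refl->C->L'->F->R'->C->plug->B
Char 8 ('C'): step: R->2, L=6; C->plug->B->R->E->L->B->refl->G->L'->H->R'->G->plug->G
Char 9 ('D'): step: R->3, L=6; D->plug->D->R->F->L->C->refl->H->L'->D->R'->A->plug->A
Char 10 ('A'): step: R->4, L=6; A->plug->A->R->A->L->F->refl->A->L'->C->R'->H->plug->H
Char 11 ('B'): step: R->5, L=6; B->plug->C->R->A->L->F->refl->A->L'->C->R'->F->plug->F
Char 12 ('F'): step: R->6, L=6; F->plug->F->R->A->L->F->refl->A->L'->C->R'->A->plug->A
Final: ciphertext=DDFABCBGAHFA, RIGHT=6, LEFT=6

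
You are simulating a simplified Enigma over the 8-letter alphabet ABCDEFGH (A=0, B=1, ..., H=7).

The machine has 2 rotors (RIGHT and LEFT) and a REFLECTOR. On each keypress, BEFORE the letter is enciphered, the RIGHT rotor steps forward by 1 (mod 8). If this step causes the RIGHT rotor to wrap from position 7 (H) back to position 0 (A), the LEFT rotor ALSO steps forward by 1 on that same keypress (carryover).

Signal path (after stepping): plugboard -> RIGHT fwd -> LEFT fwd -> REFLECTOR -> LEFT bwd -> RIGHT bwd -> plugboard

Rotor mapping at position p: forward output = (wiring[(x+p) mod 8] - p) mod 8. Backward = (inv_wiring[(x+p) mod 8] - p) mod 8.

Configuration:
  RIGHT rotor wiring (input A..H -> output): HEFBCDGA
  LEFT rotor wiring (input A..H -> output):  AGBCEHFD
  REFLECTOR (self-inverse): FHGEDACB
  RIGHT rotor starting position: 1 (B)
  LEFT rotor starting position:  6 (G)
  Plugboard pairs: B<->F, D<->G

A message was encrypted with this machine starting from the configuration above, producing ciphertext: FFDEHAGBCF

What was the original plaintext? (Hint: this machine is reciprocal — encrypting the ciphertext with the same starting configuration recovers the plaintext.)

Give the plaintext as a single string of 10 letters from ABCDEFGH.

Answer: CCEBDBEHEG

Derivation:
Char 1 ('F'): step: R->2, L=6; F->plug->B->R->H->L->B->refl->H->L'->A->R'->C->plug->C
Char 2 ('F'): step: R->3, L=6; F->plug->B->R->H->L->B->refl->H->L'->A->R'->C->plug->C
Char 3 ('D'): step: R->4, L=6; D->plug->G->R->B->L->F->refl->A->L'->D->R'->E->plug->E
Char 4 ('E'): step: R->5, L=6; E->plug->E->R->H->L->B->refl->H->L'->A->R'->F->plug->B
Char 5 ('H'): step: R->6, L=6; H->plug->H->R->F->L->E->refl->D->L'->E->R'->G->plug->D
Char 6 ('A'): step: R->7, L=6; A->plug->A->R->B->L->F->refl->A->L'->D->R'->F->plug->B
Char 7 ('G'): step: R->0, L->7 (L advanced); G->plug->D->R->B->L->B->refl->H->L'->C->R'->E->plug->E
Char 8 ('B'): step: R->1, L=7; B->plug->F->R->F->L->F->refl->A->L'->G->R'->H->plug->H
Char 9 ('C'): step: R->2, L=7; C->plug->C->R->A->L->E->refl->D->L'->E->R'->E->plug->E
Char 10 ('F'): step: R->3, L=7; F->plug->B->R->H->L->G->refl->C->L'->D->R'->D->plug->G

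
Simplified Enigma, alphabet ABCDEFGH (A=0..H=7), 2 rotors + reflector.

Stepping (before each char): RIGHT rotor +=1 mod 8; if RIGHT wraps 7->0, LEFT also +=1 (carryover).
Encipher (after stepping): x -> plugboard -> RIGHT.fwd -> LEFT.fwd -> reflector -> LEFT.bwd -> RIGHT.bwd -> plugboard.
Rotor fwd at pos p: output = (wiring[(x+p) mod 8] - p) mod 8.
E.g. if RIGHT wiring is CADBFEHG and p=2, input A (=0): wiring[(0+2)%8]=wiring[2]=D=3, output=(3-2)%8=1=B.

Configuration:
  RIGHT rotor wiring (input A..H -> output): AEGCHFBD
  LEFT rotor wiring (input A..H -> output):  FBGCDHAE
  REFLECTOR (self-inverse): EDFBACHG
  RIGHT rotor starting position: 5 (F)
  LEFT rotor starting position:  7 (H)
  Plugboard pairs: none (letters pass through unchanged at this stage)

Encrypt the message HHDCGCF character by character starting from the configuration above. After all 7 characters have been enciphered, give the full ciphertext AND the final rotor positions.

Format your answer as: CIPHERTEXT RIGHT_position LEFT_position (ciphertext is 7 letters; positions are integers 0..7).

Answer: FFFEEFA 4 0

Derivation:
Char 1 ('H'): step: R->6, L=7; H->plug->H->R->H->L->B->refl->D->L'->E->R'->F->plug->F
Char 2 ('H'): step: R->7, L=7; H->plug->H->R->C->L->C->refl->F->L'->A->R'->F->plug->F
Char 3 ('D'): step: R->0, L->0 (L advanced); D->plug->D->R->C->L->G->refl->H->L'->F->R'->F->plug->F
Char 4 ('C'): step: R->1, L=0; C->plug->C->R->B->L->B->refl->D->L'->E->R'->E->plug->E
Char 5 ('G'): step: R->2, L=0; G->plug->G->R->G->L->A->refl->E->L'->H->R'->E->plug->E
Char 6 ('C'): step: R->3, L=0; C->plug->C->R->C->L->G->refl->H->L'->F->R'->F->plug->F
Char 7 ('F'): step: R->4, L=0; F->plug->F->R->A->L->F->refl->C->L'->D->R'->A->plug->A
Final: ciphertext=FFFEEFA, RIGHT=4, LEFT=0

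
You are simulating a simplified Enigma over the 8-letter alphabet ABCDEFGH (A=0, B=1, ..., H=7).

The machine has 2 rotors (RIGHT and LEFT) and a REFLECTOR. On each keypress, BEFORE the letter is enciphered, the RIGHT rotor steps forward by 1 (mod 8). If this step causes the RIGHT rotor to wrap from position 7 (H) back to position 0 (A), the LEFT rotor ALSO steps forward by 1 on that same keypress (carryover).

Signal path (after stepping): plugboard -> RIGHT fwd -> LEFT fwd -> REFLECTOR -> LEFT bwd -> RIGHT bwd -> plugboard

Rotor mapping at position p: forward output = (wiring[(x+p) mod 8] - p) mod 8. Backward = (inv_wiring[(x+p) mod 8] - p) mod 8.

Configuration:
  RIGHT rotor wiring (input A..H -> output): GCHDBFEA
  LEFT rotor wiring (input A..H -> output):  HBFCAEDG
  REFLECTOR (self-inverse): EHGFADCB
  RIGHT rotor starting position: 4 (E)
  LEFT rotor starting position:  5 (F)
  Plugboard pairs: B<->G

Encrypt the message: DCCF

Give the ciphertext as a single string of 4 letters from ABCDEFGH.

Answer: CGAE

Derivation:
Char 1 ('D'): step: R->5, L=5; D->plug->D->R->B->L->G->refl->C->L'->D->R'->C->plug->C
Char 2 ('C'): step: R->6, L=5; C->plug->C->R->A->L->H->refl->B->L'->C->R'->B->plug->G
Char 3 ('C'): step: R->7, L=5; C->plug->C->R->D->L->C->refl->G->L'->B->R'->A->plug->A
Char 4 ('F'): step: R->0, L->6 (L advanced); F->plug->F->R->F->L->E->refl->A->L'->B->R'->E->plug->E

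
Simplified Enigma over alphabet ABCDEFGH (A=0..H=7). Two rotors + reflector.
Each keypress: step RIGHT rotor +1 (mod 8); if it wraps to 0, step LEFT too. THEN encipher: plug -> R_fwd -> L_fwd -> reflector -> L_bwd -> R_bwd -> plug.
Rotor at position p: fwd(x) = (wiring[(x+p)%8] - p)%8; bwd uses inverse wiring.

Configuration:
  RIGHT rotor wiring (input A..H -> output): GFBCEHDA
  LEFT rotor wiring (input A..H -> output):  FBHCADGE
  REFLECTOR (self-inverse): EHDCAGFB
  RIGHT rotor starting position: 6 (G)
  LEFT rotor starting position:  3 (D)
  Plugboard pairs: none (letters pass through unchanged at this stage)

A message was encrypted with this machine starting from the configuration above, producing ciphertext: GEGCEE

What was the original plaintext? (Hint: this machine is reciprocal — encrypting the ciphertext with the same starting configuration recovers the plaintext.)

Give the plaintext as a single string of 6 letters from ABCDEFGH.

Char 1 ('G'): step: R->7, L=3; G->plug->G->R->A->L->H->refl->B->L'->E->R'->H->plug->H
Char 2 ('E'): step: R->0, L->4 (L advanced); E->plug->E->R->E->L->B->refl->H->L'->B->R'->C->plug->C
Char 3 ('G'): step: R->1, L=4; G->plug->G->R->H->L->G->refl->F->L'->F->R'->H->plug->H
Char 4 ('C'): step: R->2, L=4; C->plug->C->R->C->L->C->refl->D->L'->G->R'->F->plug->F
Char 5 ('E'): step: R->3, L=4; E->plug->E->R->F->L->F->refl->G->L'->H->R'->A->plug->A
Char 6 ('E'): step: R->4, L=4; E->plug->E->R->C->L->C->refl->D->L'->G->R'->H->plug->H

Answer: HCHFAH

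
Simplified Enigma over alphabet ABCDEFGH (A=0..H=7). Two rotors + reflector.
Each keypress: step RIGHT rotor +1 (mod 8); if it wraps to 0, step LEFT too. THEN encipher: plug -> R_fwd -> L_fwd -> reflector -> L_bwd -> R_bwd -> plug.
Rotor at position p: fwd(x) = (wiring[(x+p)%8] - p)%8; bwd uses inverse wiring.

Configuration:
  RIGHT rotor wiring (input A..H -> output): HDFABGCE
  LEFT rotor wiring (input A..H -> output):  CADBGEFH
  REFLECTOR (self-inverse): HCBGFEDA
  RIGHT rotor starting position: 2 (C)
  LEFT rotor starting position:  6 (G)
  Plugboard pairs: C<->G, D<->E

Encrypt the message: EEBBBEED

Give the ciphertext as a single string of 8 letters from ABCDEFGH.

Answer: AGGHEGDC

Derivation:
Char 1 ('E'): step: R->3, L=6; E->plug->D->R->H->L->G->refl->D->L'->F->R'->A->plug->A
Char 2 ('E'): step: R->4, L=6; E->plug->D->R->A->L->H->refl->A->L'->G->R'->C->plug->G
Char 3 ('B'): step: R->5, L=6; B->plug->B->R->F->L->D->refl->G->L'->H->R'->C->plug->G
Char 4 ('B'): step: R->6, L=6; B->plug->B->R->G->L->A->refl->H->L'->A->R'->H->plug->H
Char 5 ('B'): step: R->7, L=6; B->plug->B->R->A->L->H->refl->A->L'->G->R'->D->plug->E
Char 6 ('E'): step: R->0, L->7 (L advanced); E->plug->D->R->A->L->A->refl->H->L'->F->R'->C->plug->G
Char 7 ('E'): step: R->1, L=7; E->plug->D->R->A->L->A->refl->H->L'->F->R'->E->plug->D
Char 8 ('D'): step: R->2, L=7; D->plug->E->R->A->L->A->refl->H->L'->F->R'->G->plug->C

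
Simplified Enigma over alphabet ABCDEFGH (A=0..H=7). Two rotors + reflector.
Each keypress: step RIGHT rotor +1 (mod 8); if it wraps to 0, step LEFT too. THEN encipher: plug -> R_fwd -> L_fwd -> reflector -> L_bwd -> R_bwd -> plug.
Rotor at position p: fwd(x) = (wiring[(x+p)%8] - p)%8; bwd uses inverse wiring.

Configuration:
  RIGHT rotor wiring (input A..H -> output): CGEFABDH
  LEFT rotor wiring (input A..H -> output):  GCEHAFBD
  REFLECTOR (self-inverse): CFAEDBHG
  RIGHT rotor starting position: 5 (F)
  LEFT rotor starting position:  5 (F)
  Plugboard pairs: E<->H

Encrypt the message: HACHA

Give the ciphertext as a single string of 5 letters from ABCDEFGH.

Char 1 ('H'): step: R->6, L=5; H->plug->E->R->G->L->C->refl->A->L'->A->R'->D->plug->D
Char 2 ('A'): step: R->7, L=5; A->plug->A->R->A->L->A->refl->C->L'->G->R'->E->plug->H
Char 3 ('C'): step: R->0, L->6 (L advanced); C->plug->C->R->E->L->G->refl->H->L'->H->R'->H->plug->E
Char 4 ('H'): step: R->1, L=6; H->plug->E->R->A->L->D->refl->E->L'->D->R'->B->plug->B
Char 5 ('A'): step: R->2, L=6; A->plug->A->R->C->L->A->refl->C->L'->G->R'->C->plug->C

Answer: DHEBC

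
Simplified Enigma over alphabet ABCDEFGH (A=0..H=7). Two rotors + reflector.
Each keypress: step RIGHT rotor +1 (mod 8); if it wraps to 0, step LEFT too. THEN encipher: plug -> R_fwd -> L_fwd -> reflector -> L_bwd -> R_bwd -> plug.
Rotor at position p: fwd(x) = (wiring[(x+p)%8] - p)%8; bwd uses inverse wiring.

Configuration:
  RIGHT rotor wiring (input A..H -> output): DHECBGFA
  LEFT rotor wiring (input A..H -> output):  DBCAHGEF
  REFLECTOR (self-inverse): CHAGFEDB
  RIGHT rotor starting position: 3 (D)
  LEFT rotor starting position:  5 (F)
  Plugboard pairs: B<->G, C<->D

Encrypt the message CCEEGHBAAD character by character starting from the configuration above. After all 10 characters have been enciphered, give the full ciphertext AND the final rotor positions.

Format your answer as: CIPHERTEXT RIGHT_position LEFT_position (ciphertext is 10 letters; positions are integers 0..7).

Char 1 ('C'): step: R->4, L=5; C->plug->D->R->E->L->E->refl->F->L'->F->R'->A->plug->A
Char 2 ('C'): step: R->5, L=5; C->plug->D->R->G->L->D->refl->G->L'->D->R'->C->plug->D
Char 3 ('E'): step: R->6, L=5; E->plug->E->R->G->L->D->refl->G->L'->D->R'->G->plug->B
Char 4 ('E'): step: R->7, L=5; E->plug->E->R->D->L->G->refl->D->L'->G->R'->H->plug->H
Char 5 ('G'): step: R->0, L->6 (L advanced); G->plug->B->R->H->L->A->refl->C->L'->F->R'->G->plug->B
Char 6 ('H'): step: R->1, L=6; H->plug->H->R->C->L->F->refl->E->L'->E->R'->F->plug->F
Char 7 ('B'): step: R->2, L=6; B->plug->G->R->B->L->H->refl->B->L'->G->R'->F->plug->F
Char 8 ('A'): step: R->3, L=6; A->plug->A->R->H->L->A->refl->C->L'->F->R'->E->plug->E
Char 9 ('A'): step: R->4, L=6; A->plug->A->R->F->L->C->refl->A->L'->H->R'->E->plug->E
Char 10 ('D'): step: R->5, L=6; D->plug->C->R->D->L->D->refl->G->L'->A->R'->B->plug->G
Final: ciphertext=ADBHBFFEEG, RIGHT=5, LEFT=6

Answer: ADBHBFFEEG 5 6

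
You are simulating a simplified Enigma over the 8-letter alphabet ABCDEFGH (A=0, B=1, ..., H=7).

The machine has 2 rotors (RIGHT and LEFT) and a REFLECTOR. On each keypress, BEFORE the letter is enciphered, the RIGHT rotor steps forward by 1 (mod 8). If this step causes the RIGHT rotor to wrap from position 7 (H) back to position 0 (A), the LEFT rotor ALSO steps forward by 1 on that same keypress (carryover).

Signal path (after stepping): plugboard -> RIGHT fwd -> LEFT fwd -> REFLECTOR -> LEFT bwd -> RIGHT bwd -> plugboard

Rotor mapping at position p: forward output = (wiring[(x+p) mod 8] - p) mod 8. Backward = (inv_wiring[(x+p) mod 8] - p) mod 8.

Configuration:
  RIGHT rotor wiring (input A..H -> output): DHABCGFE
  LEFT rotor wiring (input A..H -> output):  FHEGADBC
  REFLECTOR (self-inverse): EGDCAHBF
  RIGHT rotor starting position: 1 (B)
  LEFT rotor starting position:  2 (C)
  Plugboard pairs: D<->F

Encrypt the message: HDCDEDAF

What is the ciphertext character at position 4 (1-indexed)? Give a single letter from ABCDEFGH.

Char 1 ('H'): step: R->2, L=2; H->plug->H->R->F->L->A->refl->E->L'->B->R'->G->plug->G
Char 2 ('D'): step: R->3, L=2; D->plug->F->R->A->L->C->refl->D->L'->G->R'->A->plug->A
Char 3 ('C'): step: R->4, L=2; C->plug->C->R->B->L->E->refl->A->L'->F->R'->H->plug->H
Char 4 ('D'): step: R->5, L=2; D->plug->F->R->D->L->B->refl->G->L'->C->R'->E->plug->E

E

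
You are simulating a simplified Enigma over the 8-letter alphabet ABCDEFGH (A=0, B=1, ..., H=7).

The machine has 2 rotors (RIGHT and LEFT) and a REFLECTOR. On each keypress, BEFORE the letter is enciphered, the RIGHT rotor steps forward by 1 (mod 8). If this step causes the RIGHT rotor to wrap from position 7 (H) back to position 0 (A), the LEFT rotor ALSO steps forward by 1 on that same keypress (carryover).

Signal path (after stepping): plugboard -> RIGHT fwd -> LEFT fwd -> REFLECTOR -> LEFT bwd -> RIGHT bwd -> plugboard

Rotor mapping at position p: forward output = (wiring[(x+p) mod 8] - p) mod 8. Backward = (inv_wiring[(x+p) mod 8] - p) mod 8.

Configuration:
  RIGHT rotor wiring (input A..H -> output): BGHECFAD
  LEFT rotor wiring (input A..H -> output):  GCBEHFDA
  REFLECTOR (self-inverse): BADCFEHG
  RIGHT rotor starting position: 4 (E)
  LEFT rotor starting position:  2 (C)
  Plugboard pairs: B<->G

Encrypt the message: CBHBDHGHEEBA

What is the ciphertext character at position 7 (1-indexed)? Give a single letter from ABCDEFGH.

Char 1 ('C'): step: R->5, L=2; C->plug->C->R->G->L->E->refl->F->L'->C->R'->F->plug->F
Char 2 ('B'): step: R->6, L=2; B->plug->G->R->E->L->B->refl->A->L'->H->R'->H->plug->H
Char 3 ('H'): step: R->7, L=2; H->plug->H->R->B->L->C->refl->D->L'->D->R'->F->plug->F
Char 4 ('B'): step: R->0, L->3 (L advanced); B->plug->G->R->A->L->B->refl->A->L'->D->R'->H->plug->H
Char 5 ('D'): step: R->1, L=3; D->plug->D->R->B->L->E->refl->F->L'->E->R'->E->plug->E
Char 6 ('H'): step: R->2, L=3; H->plug->H->R->E->L->F->refl->E->L'->B->R'->F->plug->F
Char 7 ('G'): step: R->3, L=3; G->plug->B->R->H->L->G->refl->H->L'->G->R'->F->plug->F

F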